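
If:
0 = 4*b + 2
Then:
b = -1/2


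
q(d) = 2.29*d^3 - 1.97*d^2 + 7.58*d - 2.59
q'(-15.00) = 1612.43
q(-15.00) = -8288.29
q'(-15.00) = 1612.43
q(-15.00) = -8288.29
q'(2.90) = 53.93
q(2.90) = 58.68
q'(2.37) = 36.83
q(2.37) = 34.79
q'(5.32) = 181.06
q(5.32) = 326.78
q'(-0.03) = 7.70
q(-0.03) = -2.82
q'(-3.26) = 93.44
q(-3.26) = -127.58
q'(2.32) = 35.42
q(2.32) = 32.99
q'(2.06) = 28.62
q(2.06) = 24.68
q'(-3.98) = 132.08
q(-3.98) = -208.34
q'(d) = 6.87*d^2 - 3.94*d + 7.58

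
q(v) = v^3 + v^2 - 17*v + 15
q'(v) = 3*v^2 + 2*v - 17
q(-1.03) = 32.48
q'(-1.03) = -15.88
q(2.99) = -0.16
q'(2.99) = 15.80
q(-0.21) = 18.60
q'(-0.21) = -17.29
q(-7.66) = -245.56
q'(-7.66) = 143.71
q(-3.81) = 38.98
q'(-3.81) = 18.93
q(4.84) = 69.53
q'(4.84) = 62.96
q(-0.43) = 22.42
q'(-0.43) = -17.31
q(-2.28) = 47.11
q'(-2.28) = -5.96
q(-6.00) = -63.00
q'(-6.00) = 79.00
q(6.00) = 165.00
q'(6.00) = 103.00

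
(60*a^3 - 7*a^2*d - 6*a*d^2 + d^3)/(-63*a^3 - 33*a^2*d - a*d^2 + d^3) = (-20*a^2 + 9*a*d - d^2)/(21*a^2 + 4*a*d - d^2)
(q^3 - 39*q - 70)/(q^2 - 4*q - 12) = (q^2 - 2*q - 35)/(q - 6)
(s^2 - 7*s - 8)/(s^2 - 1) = (s - 8)/(s - 1)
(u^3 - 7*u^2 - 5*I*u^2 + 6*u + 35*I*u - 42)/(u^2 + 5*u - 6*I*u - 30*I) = (u^2 + u*(-7 + I) - 7*I)/(u + 5)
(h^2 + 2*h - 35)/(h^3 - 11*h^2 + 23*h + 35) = (h + 7)/(h^2 - 6*h - 7)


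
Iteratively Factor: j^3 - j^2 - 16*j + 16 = (j - 1)*(j^2 - 16) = (j - 1)*(j + 4)*(j - 4)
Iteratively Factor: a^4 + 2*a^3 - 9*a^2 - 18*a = (a + 2)*(a^3 - 9*a) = (a + 2)*(a + 3)*(a^2 - 3*a) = a*(a + 2)*(a + 3)*(a - 3)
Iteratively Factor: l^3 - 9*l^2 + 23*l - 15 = (l - 5)*(l^2 - 4*l + 3) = (l - 5)*(l - 1)*(l - 3)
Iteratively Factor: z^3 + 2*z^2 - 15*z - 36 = (z - 4)*(z^2 + 6*z + 9) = (z - 4)*(z + 3)*(z + 3)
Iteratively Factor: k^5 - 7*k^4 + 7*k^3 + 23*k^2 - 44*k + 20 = (k - 5)*(k^4 - 2*k^3 - 3*k^2 + 8*k - 4) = (k - 5)*(k - 1)*(k^3 - k^2 - 4*k + 4) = (k - 5)*(k - 1)*(k + 2)*(k^2 - 3*k + 2) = (k - 5)*(k - 2)*(k - 1)*(k + 2)*(k - 1)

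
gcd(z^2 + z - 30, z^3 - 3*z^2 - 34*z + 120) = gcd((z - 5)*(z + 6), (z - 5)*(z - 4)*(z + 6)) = z^2 + z - 30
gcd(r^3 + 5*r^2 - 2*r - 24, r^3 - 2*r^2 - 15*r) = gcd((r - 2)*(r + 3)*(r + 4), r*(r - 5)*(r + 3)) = r + 3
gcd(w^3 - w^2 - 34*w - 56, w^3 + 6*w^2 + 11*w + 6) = w + 2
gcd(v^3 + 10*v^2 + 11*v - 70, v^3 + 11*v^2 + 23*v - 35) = v^2 + 12*v + 35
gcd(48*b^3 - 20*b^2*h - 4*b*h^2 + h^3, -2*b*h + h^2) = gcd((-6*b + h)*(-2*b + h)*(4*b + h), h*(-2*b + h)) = 2*b - h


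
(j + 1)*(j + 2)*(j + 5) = j^3 + 8*j^2 + 17*j + 10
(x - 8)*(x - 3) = x^2 - 11*x + 24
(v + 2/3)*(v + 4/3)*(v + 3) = v^3 + 5*v^2 + 62*v/9 + 8/3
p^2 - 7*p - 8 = (p - 8)*(p + 1)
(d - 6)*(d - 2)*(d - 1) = d^3 - 9*d^2 + 20*d - 12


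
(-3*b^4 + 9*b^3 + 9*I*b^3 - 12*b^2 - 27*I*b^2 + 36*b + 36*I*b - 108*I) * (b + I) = -3*b^5 + 9*b^4 + 6*I*b^4 - 21*b^3 - 18*I*b^3 + 63*b^2 + 24*I*b^2 - 36*b - 72*I*b + 108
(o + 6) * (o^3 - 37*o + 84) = o^4 + 6*o^3 - 37*o^2 - 138*o + 504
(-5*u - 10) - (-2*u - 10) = -3*u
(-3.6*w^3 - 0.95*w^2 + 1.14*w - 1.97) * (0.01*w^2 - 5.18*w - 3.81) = -0.036*w^5 + 18.6385*w^4 + 18.6484*w^3 - 2.3054*w^2 + 5.8612*w + 7.5057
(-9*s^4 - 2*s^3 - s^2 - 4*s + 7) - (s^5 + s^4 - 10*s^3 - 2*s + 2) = -s^5 - 10*s^4 + 8*s^3 - s^2 - 2*s + 5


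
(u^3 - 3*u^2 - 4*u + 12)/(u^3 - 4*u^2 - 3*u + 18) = (u - 2)/(u - 3)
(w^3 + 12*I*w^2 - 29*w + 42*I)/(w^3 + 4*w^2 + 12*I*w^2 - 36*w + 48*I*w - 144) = (w^2 + 6*I*w + 7)/(w^2 + w*(4 + 6*I) + 24*I)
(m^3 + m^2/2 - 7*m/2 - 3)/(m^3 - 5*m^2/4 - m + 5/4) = 2*(2*m^2 - m - 6)/(4*m^2 - 9*m + 5)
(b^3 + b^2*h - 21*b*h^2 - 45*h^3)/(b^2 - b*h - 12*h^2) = (b^2 - 2*b*h - 15*h^2)/(b - 4*h)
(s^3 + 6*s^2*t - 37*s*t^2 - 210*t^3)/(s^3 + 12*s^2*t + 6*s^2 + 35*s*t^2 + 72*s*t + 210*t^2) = (s - 6*t)/(s + 6)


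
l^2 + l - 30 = (l - 5)*(l + 6)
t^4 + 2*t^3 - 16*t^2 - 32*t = t*(t - 4)*(t + 2)*(t + 4)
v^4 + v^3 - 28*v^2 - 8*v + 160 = (v - 4)*(v + 5)*(v - 2*sqrt(2))*(v + 2*sqrt(2))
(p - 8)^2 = p^2 - 16*p + 64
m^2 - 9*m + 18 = (m - 6)*(m - 3)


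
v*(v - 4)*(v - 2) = v^3 - 6*v^2 + 8*v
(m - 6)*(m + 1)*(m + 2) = m^3 - 3*m^2 - 16*m - 12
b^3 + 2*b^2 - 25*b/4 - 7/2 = (b - 2)*(b + 1/2)*(b + 7/2)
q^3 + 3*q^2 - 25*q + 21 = (q - 3)*(q - 1)*(q + 7)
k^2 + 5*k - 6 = (k - 1)*(k + 6)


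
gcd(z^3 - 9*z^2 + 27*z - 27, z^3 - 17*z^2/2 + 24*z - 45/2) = z^2 - 6*z + 9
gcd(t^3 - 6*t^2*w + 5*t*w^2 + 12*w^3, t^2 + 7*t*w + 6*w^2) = t + w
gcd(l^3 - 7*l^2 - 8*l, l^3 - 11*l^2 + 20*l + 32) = l^2 - 7*l - 8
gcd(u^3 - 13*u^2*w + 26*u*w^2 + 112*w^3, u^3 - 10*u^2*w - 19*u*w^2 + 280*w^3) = u^2 - 15*u*w + 56*w^2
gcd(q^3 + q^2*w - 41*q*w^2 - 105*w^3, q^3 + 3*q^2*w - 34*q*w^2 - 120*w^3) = q + 5*w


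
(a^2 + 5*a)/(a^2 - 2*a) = (a + 5)/(a - 2)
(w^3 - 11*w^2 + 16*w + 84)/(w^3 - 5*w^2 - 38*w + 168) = (w^2 - 4*w - 12)/(w^2 + 2*w - 24)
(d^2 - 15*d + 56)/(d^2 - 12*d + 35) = (d - 8)/(d - 5)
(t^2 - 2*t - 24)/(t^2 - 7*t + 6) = (t + 4)/(t - 1)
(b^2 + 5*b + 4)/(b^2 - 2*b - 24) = (b + 1)/(b - 6)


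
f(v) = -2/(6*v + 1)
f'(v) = 12/(6*v + 1)^2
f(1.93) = -0.16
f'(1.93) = 0.08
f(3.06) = -0.10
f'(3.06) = 0.03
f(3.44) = -0.09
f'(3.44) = 0.03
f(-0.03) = -2.44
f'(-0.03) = 17.85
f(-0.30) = 2.50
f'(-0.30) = 18.75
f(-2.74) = 0.13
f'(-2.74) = 0.05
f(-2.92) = 0.12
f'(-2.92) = 0.04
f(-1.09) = 0.36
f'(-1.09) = 0.39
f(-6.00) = 0.06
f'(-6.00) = 0.01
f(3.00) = -0.11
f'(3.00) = 0.03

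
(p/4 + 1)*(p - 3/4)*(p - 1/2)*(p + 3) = p^4/4 + 23*p^3/16 + 29*p^2/32 - 99*p/32 + 9/8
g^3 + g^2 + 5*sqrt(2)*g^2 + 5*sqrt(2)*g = g*(g + 1)*(g + 5*sqrt(2))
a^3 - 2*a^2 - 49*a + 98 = (a - 7)*(a - 2)*(a + 7)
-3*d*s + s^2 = s*(-3*d + s)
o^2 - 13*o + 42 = (o - 7)*(o - 6)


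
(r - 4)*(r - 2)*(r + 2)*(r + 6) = r^4 + 2*r^3 - 28*r^2 - 8*r + 96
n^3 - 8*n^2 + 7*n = n*(n - 7)*(n - 1)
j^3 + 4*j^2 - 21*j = j*(j - 3)*(j + 7)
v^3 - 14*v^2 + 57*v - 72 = (v - 8)*(v - 3)^2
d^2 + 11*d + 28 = (d + 4)*(d + 7)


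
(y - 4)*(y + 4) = y^2 - 16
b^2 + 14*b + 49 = (b + 7)^2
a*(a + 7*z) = a^2 + 7*a*z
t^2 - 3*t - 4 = (t - 4)*(t + 1)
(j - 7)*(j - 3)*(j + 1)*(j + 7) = j^4 - 2*j^3 - 52*j^2 + 98*j + 147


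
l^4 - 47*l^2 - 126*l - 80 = (l - 8)*(l + 1)*(l + 2)*(l + 5)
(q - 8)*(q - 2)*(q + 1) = q^3 - 9*q^2 + 6*q + 16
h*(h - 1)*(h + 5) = h^3 + 4*h^2 - 5*h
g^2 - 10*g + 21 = (g - 7)*(g - 3)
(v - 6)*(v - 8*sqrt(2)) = v^2 - 8*sqrt(2)*v - 6*v + 48*sqrt(2)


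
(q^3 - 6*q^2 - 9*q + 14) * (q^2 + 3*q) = q^5 - 3*q^4 - 27*q^3 - 13*q^2 + 42*q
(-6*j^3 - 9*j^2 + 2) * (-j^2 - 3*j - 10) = 6*j^5 + 27*j^4 + 87*j^3 + 88*j^2 - 6*j - 20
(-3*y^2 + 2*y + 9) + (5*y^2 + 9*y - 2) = 2*y^2 + 11*y + 7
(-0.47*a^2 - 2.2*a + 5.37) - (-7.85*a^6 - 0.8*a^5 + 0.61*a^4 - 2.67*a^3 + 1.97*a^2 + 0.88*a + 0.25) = 7.85*a^6 + 0.8*a^5 - 0.61*a^4 + 2.67*a^3 - 2.44*a^2 - 3.08*a + 5.12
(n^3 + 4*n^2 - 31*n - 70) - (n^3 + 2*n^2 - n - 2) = 2*n^2 - 30*n - 68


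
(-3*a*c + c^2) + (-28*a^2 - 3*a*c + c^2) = -28*a^2 - 6*a*c + 2*c^2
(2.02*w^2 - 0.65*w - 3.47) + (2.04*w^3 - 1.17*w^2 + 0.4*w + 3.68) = 2.04*w^3 + 0.85*w^2 - 0.25*w + 0.21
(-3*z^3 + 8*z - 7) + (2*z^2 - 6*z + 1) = -3*z^3 + 2*z^2 + 2*z - 6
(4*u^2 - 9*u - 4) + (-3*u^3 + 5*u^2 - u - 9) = -3*u^3 + 9*u^2 - 10*u - 13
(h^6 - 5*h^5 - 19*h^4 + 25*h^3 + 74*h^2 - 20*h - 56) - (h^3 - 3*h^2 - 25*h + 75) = h^6 - 5*h^5 - 19*h^4 + 24*h^3 + 77*h^2 + 5*h - 131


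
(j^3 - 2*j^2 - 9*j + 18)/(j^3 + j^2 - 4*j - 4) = (j^2 - 9)/(j^2 + 3*j + 2)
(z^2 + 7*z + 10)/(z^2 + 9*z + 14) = (z + 5)/(z + 7)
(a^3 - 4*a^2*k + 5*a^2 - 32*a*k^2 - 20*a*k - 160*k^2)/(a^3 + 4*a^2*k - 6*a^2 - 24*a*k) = (a^2 - 8*a*k + 5*a - 40*k)/(a*(a - 6))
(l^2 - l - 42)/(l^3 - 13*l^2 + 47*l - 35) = (l + 6)/(l^2 - 6*l + 5)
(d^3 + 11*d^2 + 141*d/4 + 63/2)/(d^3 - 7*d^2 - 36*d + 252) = (d^2 + 5*d + 21/4)/(d^2 - 13*d + 42)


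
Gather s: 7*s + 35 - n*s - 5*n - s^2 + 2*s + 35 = -5*n - s^2 + s*(9 - n) + 70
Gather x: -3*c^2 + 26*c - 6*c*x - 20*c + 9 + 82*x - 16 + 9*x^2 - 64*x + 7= -3*c^2 + 6*c + 9*x^2 + x*(18 - 6*c)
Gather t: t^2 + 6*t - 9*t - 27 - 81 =t^2 - 3*t - 108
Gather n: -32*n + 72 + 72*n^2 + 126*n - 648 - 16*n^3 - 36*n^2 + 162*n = -16*n^3 + 36*n^2 + 256*n - 576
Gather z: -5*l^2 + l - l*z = -5*l^2 - l*z + l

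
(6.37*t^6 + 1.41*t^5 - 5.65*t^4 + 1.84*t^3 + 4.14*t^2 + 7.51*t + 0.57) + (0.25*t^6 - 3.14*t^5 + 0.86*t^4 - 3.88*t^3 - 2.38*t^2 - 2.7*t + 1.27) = 6.62*t^6 - 1.73*t^5 - 4.79*t^4 - 2.04*t^3 + 1.76*t^2 + 4.81*t + 1.84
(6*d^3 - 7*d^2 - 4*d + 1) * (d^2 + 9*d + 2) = 6*d^5 + 47*d^4 - 55*d^3 - 49*d^2 + d + 2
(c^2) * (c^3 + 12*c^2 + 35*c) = c^5 + 12*c^4 + 35*c^3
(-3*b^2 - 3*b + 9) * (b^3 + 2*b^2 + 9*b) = -3*b^5 - 9*b^4 - 24*b^3 - 9*b^2 + 81*b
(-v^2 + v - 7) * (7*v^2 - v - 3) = -7*v^4 + 8*v^3 - 47*v^2 + 4*v + 21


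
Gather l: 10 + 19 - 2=27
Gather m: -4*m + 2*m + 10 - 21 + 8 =-2*m - 3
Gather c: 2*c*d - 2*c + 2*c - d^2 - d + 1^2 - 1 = 2*c*d - d^2 - d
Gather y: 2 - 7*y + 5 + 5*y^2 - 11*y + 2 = 5*y^2 - 18*y + 9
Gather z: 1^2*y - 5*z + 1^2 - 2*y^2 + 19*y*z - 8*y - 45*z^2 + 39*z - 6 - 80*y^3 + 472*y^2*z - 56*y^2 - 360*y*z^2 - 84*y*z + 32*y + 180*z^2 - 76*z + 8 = -80*y^3 - 58*y^2 + 25*y + z^2*(135 - 360*y) + z*(472*y^2 - 65*y - 42) + 3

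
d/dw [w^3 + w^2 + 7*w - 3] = 3*w^2 + 2*w + 7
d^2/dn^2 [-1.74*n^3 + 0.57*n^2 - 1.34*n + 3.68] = 1.14 - 10.44*n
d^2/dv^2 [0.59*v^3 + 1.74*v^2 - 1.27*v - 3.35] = 3.54*v + 3.48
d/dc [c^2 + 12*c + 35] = 2*c + 12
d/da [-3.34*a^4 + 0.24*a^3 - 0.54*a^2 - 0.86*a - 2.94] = -13.36*a^3 + 0.72*a^2 - 1.08*a - 0.86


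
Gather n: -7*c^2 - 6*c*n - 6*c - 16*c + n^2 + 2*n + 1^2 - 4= -7*c^2 - 22*c + n^2 + n*(2 - 6*c) - 3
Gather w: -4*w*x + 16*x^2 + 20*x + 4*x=-4*w*x + 16*x^2 + 24*x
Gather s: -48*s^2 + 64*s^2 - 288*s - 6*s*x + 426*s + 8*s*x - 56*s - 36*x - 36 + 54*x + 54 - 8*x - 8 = 16*s^2 + s*(2*x + 82) + 10*x + 10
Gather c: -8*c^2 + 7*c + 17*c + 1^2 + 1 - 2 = -8*c^2 + 24*c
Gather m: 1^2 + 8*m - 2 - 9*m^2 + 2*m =-9*m^2 + 10*m - 1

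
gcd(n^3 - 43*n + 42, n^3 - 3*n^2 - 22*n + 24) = n^2 - 7*n + 6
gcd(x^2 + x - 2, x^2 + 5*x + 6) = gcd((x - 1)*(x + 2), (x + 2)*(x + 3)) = x + 2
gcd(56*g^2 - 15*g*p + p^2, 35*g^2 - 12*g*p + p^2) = -7*g + p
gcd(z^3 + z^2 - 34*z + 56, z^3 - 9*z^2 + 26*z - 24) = z^2 - 6*z + 8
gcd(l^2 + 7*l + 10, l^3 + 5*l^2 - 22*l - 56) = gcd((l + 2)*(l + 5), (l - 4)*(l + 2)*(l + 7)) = l + 2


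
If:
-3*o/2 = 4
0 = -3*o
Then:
No Solution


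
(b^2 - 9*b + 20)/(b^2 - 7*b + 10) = (b - 4)/(b - 2)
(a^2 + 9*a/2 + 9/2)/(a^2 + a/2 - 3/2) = (a + 3)/(a - 1)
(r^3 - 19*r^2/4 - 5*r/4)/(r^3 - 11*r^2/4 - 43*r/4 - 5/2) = r/(r + 2)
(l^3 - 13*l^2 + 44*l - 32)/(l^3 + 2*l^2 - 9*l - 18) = (l^3 - 13*l^2 + 44*l - 32)/(l^3 + 2*l^2 - 9*l - 18)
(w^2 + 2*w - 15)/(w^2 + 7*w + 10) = (w - 3)/(w + 2)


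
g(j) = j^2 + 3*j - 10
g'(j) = 2*j + 3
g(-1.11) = -12.10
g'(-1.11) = 0.78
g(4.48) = 23.51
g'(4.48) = 11.96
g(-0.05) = -10.15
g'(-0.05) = 2.90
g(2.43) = 3.19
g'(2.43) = 7.86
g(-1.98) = -12.02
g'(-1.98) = -0.96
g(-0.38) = -11.00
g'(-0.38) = 2.24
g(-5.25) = 1.81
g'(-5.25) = -7.50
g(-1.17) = -12.14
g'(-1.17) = 0.66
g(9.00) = 98.00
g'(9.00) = 21.00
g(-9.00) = 44.00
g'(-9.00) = -15.00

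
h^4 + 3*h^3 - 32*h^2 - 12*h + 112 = (h - 4)*(h - 2)*(h + 2)*(h + 7)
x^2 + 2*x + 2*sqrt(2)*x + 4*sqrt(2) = (x + 2)*(x + 2*sqrt(2))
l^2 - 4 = (l - 2)*(l + 2)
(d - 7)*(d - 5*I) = d^2 - 7*d - 5*I*d + 35*I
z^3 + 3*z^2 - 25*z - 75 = (z - 5)*(z + 3)*(z + 5)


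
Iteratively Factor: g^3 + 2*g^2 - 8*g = (g - 2)*(g^2 + 4*g) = (g - 2)*(g + 4)*(g)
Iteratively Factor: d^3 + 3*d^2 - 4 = (d + 2)*(d^2 + d - 2) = (d + 2)^2*(d - 1)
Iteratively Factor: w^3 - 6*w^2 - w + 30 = (w - 3)*(w^2 - 3*w - 10) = (w - 3)*(w + 2)*(w - 5)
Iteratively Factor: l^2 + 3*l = (l + 3)*(l)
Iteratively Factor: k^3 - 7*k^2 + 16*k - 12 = (k - 2)*(k^2 - 5*k + 6) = (k - 2)^2*(k - 3)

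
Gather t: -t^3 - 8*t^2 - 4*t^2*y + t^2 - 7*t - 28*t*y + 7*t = -t^3 + t^2*(-4*y - 7) - 28*t*y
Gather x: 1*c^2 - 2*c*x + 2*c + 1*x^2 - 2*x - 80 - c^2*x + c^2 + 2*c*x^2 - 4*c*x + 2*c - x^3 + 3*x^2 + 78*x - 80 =2*c^2 + 4*c - x^3 + x^2*(2*c + 4) + x*(-c^2 - 6*c + 76) - 160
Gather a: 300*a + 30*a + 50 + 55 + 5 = 330*a + 110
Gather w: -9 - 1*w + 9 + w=0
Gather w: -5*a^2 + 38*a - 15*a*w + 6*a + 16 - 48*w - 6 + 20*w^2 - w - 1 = -5*a^2 + 44*a + 20*w^2 + w*(-15*a - 49) + 9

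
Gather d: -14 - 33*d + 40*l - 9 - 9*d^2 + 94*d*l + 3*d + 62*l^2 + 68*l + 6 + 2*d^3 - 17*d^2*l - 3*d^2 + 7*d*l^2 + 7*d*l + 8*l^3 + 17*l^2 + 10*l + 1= 2*d^3 + d^2*(-17*l - 12) + d*(7*l^2 + 101*l - 30) + 8*l^3 + 79*l^2 + 118*l - 16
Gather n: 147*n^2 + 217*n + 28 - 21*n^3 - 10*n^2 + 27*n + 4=-21*n^3 + 137*n^2 + 244*n + 32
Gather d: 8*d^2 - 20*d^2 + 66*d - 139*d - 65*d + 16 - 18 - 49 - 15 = -12*d^2 - 138*d - 66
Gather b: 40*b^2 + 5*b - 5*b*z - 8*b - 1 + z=40*b^2 + b*(-5*z - 3) + z - 1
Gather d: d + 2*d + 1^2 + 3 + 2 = 3*d + 6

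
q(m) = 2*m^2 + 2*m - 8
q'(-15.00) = -58.00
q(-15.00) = 412.00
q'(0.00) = 2.00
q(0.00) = -8.00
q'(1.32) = 7.28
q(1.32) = -1.88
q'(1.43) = 7.72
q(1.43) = -1.05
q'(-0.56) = -0.24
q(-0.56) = -8.49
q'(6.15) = 26.60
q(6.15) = 79.94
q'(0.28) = 3.12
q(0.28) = -7.28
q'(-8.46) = -31.84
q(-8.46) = 118.22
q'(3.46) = 15.84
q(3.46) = 22.86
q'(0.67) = 4.68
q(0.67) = -5.76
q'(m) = 4*m + 2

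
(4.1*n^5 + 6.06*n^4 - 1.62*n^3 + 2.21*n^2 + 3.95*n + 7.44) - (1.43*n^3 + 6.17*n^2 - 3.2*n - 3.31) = 4.1*n^5 + 6.06*n^4 - 3.05*n^3 - 3.96*n^2 + 7.15*n + 10.75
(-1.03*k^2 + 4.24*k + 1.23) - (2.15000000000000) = -1.03*k^2 + 4.24*k - 0.92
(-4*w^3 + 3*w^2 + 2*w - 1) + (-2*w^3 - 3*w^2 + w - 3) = -6*w^3 + 3*w - 4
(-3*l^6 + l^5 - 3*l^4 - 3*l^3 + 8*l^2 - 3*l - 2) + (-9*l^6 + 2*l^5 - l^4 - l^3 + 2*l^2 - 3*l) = -12*l^6 + 3*l^5 - 4*l^4 - 4*l^3 + 10*l^2 - 6*l - 2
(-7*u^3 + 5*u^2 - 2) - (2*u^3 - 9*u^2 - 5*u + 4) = -9*u^3 + 14*u^2 + 5*u - 6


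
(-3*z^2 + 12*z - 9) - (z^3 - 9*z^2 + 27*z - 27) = -z^3 + 6*z^2 - 15*z + 18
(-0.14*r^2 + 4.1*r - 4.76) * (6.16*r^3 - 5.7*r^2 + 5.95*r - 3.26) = -0.8624*r^5 + 26.054*r^4 - 53.5246*r^3 + 51.9834*r^2 - 41.688*r + 15.5176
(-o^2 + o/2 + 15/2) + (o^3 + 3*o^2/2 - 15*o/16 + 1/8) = o^3 + o^2/2 - 7*o/16 + 61/8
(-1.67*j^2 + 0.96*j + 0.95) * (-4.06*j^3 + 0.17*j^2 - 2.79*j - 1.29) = 6.7802*j^5 - 4.1815*j^4 + 0.9655*j^3 - 0.3626*j^2 - 3.8889*j - 1.2255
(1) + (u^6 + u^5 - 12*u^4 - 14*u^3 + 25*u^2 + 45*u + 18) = u^6 + u^5 - 12*u^4 - 14*u^3 + 25*u^2 + 45*u + 19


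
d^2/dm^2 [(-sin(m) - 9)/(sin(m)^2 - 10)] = (9*sin(m)^5 + 36*sin(m)^4 + 306*sin(m)^2 + 157*sin(m)/2 - 12*sin(3*m) - sin(5*m)/2 - 180)/(sin(m)^2 - 10)^3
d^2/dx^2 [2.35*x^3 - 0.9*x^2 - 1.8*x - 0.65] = 14.1*x - 1.8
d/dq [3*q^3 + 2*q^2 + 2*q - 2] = 9*q^2 + 4*q + 2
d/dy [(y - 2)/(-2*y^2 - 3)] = (-2*y^2 + 4*y*(y - 2) - 3)/(2*y^2 + 3)^2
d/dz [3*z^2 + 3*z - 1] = 6*z + 3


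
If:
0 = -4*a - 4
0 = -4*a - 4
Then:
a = -1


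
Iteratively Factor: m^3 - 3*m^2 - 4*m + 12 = (m + 2)*(m^2 - 5*m + 6) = (m - 2)*(m + 2)*(m - 3)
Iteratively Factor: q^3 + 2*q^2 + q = (q + 1)*(q^2 + q) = (q + 1)^2*(q)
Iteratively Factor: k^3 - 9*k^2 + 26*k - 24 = (k - 4)*(k^2 - 5*k + 6) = (k - 4)*(k - 2)*(k - 3)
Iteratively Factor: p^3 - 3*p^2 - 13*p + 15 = (p - 1)*(p^2 - 2*p - 15) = (p - 1)*(p + 3)*(p - 5)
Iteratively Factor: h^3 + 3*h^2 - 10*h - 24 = (h - 3)*(h^2 + 6*h + 8) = (h - 3)*(h + 2)*(h + 4)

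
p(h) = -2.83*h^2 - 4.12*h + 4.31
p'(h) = -5.66*h - 4.12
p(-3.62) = -17.86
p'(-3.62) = 16.37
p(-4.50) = -34.46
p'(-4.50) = 21.35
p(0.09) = 3.92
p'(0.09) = -4.63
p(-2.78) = -6.11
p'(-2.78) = 11.61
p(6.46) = -140.41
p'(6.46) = -40.68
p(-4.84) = -42.04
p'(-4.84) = 23.27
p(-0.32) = 5.34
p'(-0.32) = -2.31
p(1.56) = -9.00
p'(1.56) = -12.95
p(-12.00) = -353.77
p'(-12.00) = 63.80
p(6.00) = -122.29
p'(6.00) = -38.08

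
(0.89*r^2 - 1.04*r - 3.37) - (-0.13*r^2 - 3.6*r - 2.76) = 1.02*r^2 + 2.56*r - 0.61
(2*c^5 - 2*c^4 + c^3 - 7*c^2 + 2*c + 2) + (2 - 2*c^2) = 2*c^5 - 2*c^4 + c^3 - 9*c^2 + 2*c + 4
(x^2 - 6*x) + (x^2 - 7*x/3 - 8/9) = 2*x^2 - 25*x/3 - 8/9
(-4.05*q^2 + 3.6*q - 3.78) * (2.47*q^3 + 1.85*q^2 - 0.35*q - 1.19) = -10.0035*q^5 + 1.3995*q^4 - 1.2591*q^3 - 3.4335*q^2 - 2.961*q + 4.4982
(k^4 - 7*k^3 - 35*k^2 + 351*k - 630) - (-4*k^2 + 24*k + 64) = k^4 - 7*k^3 - 31*k^2 + 327*k - 694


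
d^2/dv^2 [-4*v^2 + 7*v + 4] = -8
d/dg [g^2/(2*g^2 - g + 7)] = g*(14 - g)/(4*g^4 - 4*g^3 + 29*g^2 - 14*g + 49)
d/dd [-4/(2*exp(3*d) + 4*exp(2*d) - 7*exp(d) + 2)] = (24*exp(2*d) + 32*exp(d) - 28)*exp(d)/(2*exp(3*d) + 4*exp(2*d) - 7*exp(d) + 2)^2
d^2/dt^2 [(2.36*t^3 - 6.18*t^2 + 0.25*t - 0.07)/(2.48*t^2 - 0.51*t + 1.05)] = (-1.4210854715202e-14*t^5 - 5.6843418860808e-14*t^4 - 23.620936*t^3 + 86.390472*t^2 + 12.236616*t - 13.031004)/(15.252992*t^6 - 9.410112*t^5 + 21.308904*t^4 - 8.100891*t^3 + 9.021915*t^2 - 1.686825*t + 1.157625)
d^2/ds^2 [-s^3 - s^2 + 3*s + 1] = -6*s - 2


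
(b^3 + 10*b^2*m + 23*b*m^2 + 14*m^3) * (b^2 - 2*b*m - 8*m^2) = b^5 + 8*b^4*m - 5*b^3*m^2 - 112*b^2*m^3 - 212*b*m^4 - 112*m^5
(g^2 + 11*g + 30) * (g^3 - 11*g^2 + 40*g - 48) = g^5 - 51*g^3 + 62*g^2 + 672*g - 1440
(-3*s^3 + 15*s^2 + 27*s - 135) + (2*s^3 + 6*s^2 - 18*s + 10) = -s^3 + 21*s^2 + 9*s - 125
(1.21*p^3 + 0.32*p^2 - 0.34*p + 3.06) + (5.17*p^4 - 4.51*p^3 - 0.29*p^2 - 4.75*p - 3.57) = 5.17*p^4 - 3.3*p^3 + 0.03*p^2 - 5.09*p - 0.51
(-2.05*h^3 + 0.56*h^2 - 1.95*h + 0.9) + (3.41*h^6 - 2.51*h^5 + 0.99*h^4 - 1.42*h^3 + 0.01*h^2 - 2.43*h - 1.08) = 3.41*h^6 - 2.51*h^5 + 0.99*h^4 - 3.47*h^3 + 0.57*h^2 - 4.38*h - 0.18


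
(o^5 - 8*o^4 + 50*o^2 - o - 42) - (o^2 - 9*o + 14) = o^5 - 8*o^4 + 49*o^2 + 8*o - 56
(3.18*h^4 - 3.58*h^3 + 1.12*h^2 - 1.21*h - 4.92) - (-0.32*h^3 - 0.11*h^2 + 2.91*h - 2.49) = 3.18*h^4 - 3.26*h^3 + 1.23*h^2 - 4.12*h - 2.43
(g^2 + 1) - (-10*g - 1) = g^2 + 10*g + 2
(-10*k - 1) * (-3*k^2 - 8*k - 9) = 30*k^3 + 83*k^2 + 98*k + 9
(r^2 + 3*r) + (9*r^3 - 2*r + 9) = 9*r^3 + r^2 + r + 9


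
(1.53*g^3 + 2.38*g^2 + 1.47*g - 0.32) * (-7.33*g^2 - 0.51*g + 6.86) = -11.2149*g^5 - 18.2257*g^4 - 1.4931*g^3 + 17.9227*g^2 + 10.2474*g - 2.1952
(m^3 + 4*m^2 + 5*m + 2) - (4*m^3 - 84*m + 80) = -3*m^3 + 4*m^2 + 89*m - 78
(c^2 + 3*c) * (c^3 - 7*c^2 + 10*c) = c^5 - 4*c^4 - 11*c^3 + 30*c^2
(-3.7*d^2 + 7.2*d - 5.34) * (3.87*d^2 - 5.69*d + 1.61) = -14.319*d^4 + 48.917*d^3 - 67.5908*d^2 + 41.9766*d - 8.5974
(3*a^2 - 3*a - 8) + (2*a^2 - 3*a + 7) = 5*a^2 - 6*a - 1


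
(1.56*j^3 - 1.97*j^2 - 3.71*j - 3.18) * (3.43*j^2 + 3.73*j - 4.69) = 5.3508*j^5 - 0.9383*j^4 - 27.3898*j^3 - 15.5064*j^2 + 5.5385*j + 14.9142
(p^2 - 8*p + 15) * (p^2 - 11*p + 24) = p^4 - 19*p^3 + 127*p^2 - 357*p + 360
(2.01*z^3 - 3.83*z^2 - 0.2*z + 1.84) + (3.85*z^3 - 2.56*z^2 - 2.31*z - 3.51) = 5.86*z^3 - 6.39*z^2 - 2.51*z - 1.67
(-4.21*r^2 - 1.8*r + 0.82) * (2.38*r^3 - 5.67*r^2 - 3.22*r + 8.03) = -10.0198*r^5 + 19.5867*r^4 + 25.7138*r^3 - 32.6597*r^2 - 17.0944*r + 6.5846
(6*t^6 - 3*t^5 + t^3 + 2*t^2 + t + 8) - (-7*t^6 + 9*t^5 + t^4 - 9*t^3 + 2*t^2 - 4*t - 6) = 13*t^6 - 12*t^5 - t^4 + 10*t^3 + 5*t + 14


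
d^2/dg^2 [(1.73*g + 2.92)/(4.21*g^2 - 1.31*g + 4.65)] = ((1.73*g + 2.92)*(8.42*g - 1.31)*(16.84*g - 2.62) - (43.6998*g + 20.0538)*(4.21*g^2 - 1.31*g + 4.65))/(4.21*g^2 - 1.31*g + 4.65)^3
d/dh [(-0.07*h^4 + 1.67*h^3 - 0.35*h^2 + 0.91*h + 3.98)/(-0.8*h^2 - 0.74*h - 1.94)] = (0.112*h^5 - 1.1806*h^4 - 1.9284*h^3 - 8.7324*h^2 + 7.726*h + 1.1798)/(0.64*h^4 + 1.184*h^3 + 3.6516*h^2 + 2.8712*h + 3.7636)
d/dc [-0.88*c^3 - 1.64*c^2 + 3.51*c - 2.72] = -2.64*c^2 - 3.28*c + 3.51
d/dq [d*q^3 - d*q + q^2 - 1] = 3*d*q^2 - d + 2*q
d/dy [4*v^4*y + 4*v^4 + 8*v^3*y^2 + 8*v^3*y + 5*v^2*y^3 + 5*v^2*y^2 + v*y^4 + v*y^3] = v*(4*v^3 + 16*v^2*y + 8*v^2 + 15*v*y^2 + 10*v*y + 4*y^3 + 3*y^2)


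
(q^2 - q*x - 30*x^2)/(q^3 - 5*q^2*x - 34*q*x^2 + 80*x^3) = (q - 6*x)/(q^2 - 10*q*x + 16*x^2)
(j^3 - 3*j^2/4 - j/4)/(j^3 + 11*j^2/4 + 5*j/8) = 2*(j - 1)/(2*j + 5)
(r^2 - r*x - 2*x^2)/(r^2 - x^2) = (-r + 2*x)/(-r + x)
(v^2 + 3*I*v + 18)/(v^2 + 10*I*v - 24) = (v - 3*I)/(v + 4*I)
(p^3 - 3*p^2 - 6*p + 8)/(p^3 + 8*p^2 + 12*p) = (p^2 - 5*p + 4)/(p*(p + 6))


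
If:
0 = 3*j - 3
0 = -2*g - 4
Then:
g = -2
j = 1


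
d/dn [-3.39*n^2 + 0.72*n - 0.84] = 0.72 - 6.78*n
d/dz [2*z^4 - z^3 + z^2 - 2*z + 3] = 8*z^3 - 3*z^2 + 2*z - 2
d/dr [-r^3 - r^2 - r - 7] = -3*r^2 - 2*r - 1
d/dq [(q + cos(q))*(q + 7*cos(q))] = -8*q*sin(q) + 2*q - 7*sin(2*q) + 8*cos(q)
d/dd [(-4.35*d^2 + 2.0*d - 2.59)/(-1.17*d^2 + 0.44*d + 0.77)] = (0.426*d^2 - 12.7596*d + 2.6796)/(1.3689*d^4 - 1.0296*d^3 - 1.6082*d^2 + 0.6776*d + 0.5929)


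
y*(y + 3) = y^2 + 3*y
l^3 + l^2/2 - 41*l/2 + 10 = (l - 4)*(l - 1/2)*(l + 5)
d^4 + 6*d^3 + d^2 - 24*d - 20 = (d - 2)*(d + 1)*(d + 2)*(d + 5)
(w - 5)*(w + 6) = w^2 + w - 30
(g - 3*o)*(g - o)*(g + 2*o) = g^3 - 2*g^2*o - 5*g*o^2 + 6*o^3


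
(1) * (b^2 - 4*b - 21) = b^2 - 4*b - 21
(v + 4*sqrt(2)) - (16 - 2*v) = 3*v - 16 + 4*sqrt(2)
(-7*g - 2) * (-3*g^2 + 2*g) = 21*g^3 - 8*g^2 - 4*g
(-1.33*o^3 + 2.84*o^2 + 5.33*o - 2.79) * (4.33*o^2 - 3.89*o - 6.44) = -5.7589*o^5 + 17.4709*o^4 + 20.5965*o^3 - 51.104*o^2 - 23.4721*o + 17.9676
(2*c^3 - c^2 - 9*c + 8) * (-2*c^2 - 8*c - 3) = -4*c^5 - 14*c^4 + 20*c^3 + 59*c^2 - 37*c - 24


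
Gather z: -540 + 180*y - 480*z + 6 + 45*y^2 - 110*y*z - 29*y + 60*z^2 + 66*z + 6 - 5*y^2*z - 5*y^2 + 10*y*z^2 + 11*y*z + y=40*y^2 + 152*y + z^2*(10*y + 60) + z*(-5*y^2 - 99*y - 414) - 528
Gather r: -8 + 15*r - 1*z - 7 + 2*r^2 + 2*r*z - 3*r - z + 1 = 2*r^2 + r*(2*z + 12) - 2*z - 14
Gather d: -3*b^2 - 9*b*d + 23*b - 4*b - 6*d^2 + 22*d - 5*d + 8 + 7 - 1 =-3*b^2 + 19*b - 6*d^2 + d*(17 - 9*b) + 14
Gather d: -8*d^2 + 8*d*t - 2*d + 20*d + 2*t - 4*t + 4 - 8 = -8*d^2 + d*(8*t + 18) - 2*t - 4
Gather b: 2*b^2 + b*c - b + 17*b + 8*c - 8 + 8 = 2*b^2 + b*(c + 16) + 8*c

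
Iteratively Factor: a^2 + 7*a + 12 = (a + 4)*(a + 3)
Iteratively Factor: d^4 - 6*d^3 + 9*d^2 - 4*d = (d - 1)*(d^3 - 5*d^2 + 4*d) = d*(d - 1)*(d^2 - 5*d + 4) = d*(d - 4)*(d - 1)*(d - 1)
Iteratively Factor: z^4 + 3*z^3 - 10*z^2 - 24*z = (z)*(z^3 + 3*z^2 - 10*z - 24) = z*(z - 3)*(z^2 + 6*z + 8) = z*(z - 3)*(z + 2)*(z + 4)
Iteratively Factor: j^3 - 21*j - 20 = (j + 4)*(j^2 - 4*j - 5) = (j + 1)*(j + 4)*(j - 5)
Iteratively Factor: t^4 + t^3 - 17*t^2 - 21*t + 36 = (t + 3)*(t^3 - 2*t^2 - 11*t + 12) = (t - 1)*(t + 3)*(t^2 - t - 12) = (t - 1)*(t + 3)^2*(t - 4)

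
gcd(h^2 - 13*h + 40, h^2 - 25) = h - 5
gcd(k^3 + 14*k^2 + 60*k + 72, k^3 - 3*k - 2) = 1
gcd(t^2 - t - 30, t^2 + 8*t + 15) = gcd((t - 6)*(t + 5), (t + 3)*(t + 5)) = t + 5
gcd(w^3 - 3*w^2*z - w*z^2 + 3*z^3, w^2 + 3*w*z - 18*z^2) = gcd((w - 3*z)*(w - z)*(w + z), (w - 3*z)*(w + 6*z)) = -w + 3*z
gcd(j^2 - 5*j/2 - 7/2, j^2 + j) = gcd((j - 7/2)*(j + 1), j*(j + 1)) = j + 1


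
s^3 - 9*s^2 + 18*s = s*(s - 6)*(s - 3)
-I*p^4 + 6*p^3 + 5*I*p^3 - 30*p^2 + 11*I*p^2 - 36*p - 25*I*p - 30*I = (p - 6)*(p + I)*(p + 5*I)*(-I*p - I)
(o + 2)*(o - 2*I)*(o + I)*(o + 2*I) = o^4 + 2*o^3 + I*o^3 + 4*o^2 + 2*I*o^2 + 8*o + 4*I*o + 8*I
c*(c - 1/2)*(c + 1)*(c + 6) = c^4 + 13*c^3/2 + 5*c^2/2 - 3*c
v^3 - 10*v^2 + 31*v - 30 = (v - 5)*(v - 3)*(v - 2)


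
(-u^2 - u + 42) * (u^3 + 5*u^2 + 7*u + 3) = -u^5 - 6*u^4 + 30*u^3 + 200*u^2 + 291*u + 126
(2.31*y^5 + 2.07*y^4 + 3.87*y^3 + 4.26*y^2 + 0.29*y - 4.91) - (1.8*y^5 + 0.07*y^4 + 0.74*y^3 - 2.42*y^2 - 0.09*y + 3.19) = 0.51*y^5 + 2.0*y^4 + 3.13*y^3 + 6.68*y^2 + 0.38*y - 8.1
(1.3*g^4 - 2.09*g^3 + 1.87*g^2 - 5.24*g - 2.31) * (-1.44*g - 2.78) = -1.872*g^5 - 0.6044*g^4 + 3.1174*g^3 + 2.347*g^2 + 17.8936*g + 6.4218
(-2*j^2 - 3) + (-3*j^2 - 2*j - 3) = -5*j^2 - 2*j - 6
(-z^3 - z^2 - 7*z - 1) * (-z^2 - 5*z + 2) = z^5 + 6*z^4 + 10*z^3 + 34*z^2 - 9*z - 2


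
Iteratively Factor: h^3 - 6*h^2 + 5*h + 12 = (h + 1)*(h^2 - 7*h + 12) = (h - 4)*(h + 1)*(h - 3)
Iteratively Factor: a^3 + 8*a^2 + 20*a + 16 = (a + 4)*(a^2 + 4*a + 4) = (a + 2)*(a + 4)*(a + 2)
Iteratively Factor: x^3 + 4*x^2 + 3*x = (x + 3)*(x^2 + x) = x*(x + 3)*(x + 1)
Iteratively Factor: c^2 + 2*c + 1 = (c + 1)*(c + 1)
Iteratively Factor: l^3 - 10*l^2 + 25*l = (l)*(l^2 - 10*l + 25) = l*(l - 5)*(l - 5)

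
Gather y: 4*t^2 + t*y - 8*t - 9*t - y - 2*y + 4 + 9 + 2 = 4*t^2 - 17*t + y*(t - 3) + 15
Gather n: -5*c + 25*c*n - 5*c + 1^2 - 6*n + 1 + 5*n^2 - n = -10*c + 5*n^2 + n*(25*c - 7) + 2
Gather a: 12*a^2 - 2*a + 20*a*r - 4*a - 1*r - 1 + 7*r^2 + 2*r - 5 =12*a^2 + a*(20*r - 6) + 7*r^2 + r - 6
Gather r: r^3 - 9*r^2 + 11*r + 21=r^3 - 9*r^2 + 11*r + 21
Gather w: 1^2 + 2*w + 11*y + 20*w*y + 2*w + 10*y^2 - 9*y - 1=w*(20*y + 4) + 10*y^2 + 2*y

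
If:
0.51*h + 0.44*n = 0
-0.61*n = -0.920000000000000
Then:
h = -1.30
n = 1.51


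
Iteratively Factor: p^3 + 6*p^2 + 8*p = (p + 4)*(p^2 + 2*p) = p*(p + 4)*(p + 2)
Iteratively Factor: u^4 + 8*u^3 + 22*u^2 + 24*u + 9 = (u + 3)*(u^3 + 5*u^2 + 7*u + 3) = (u + 1)*(u + 3)*(u^2 + 4*u + 3) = (u + 1)^2*(u + 3)*(u + 3)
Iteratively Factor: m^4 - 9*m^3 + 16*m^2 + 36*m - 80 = (m - 5)*(m^3 - 4*m^2 - 4*m + 16) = (m - 5)*(m + 2)*(m^2 - 6*m + 8) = (m - 5)*(m - 2)*(m + 2)*(m - 4)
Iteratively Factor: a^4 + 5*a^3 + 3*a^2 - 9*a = (a + 3)*(a^3 + 2*a^2 - 3*a) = (a + 3)^2*(a^2 - a) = (a - 1)*(a + 3)^2*(a)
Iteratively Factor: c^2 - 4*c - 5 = (c - 5)*(c + 1)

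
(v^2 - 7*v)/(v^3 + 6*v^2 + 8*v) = (v - 7)/(v^2 + 6*v + 8)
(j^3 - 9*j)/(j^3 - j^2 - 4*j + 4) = j*(j^2 - 9)/(j^3 - j^2 - 4*j + 4)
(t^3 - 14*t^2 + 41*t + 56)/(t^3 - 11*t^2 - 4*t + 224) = (t + 1)/(t + 4)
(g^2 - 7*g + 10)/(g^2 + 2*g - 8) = (g - 5)/(g + 4)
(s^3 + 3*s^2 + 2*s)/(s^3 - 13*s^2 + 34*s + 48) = s*(s + 2)/(s^2 - 14*s + 48)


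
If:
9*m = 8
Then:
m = 8/9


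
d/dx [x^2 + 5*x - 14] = 2*x + 5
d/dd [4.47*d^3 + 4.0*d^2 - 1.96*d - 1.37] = 13.41*d^2 + 8.0*d - 1.96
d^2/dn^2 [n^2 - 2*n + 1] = 2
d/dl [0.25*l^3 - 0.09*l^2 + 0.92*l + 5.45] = 0.75*l^2 - 0.18*l + 0.92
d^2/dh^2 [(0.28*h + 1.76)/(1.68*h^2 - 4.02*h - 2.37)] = ((-2.8224*h - 3.6624)*(-1.68*h^2 + 4.02*h + 2.37) - (0.28*h + 1.76)*(3.36*h - 4.02)*(6.72*h - 8.04))/(-1.68*h^2 + 4.02*h + 2.37)^3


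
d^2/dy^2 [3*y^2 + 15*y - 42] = 6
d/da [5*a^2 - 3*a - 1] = 10*a - 3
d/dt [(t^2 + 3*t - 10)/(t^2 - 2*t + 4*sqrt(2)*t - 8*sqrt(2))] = (-5 + 4*sqrt(2))/(t^2 + 8*sqrt(2)*t + 32)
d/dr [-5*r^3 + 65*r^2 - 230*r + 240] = -15*r^2 + 130*r - 230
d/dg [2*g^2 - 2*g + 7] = 4*g - 2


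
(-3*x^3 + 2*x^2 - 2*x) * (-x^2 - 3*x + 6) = 3*x^5 + 7*x^4 - 22*x^3 + 18*x^2 - 12*x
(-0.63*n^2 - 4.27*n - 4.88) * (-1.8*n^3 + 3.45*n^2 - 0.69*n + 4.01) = 1.134*n^5 + 5.5125*n^4 - 5.5128*n^3 - 16.416*n^2 - 13.7555*n - 19.5688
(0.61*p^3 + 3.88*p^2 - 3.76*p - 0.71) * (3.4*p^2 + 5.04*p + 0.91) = 2.074*p^5 + 16.2664*p^4 + 7.3263*p^3 - 17.8336*p^2 - 7.0*p - 0.6461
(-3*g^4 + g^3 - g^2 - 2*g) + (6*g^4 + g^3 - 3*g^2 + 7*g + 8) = 3*g^4 + 2*g^3 - 4*g^2 + 5*g + 8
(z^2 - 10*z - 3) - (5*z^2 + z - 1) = -4*z^2 - 11*z - 2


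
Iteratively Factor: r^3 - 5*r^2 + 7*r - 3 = (r - 1)*(r^2 - 4*r + 3) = (r - 1)^2*(r - 3)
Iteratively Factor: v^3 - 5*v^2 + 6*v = (v - 2)*(v^2 - 3*v) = v*(v - 2)*(v - 3)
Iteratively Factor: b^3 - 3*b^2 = (b)*(b^2 - 3*b) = b*(b - 3)*(b)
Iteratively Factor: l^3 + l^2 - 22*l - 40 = (l + 2)*(l^2 - l - 20) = (l - 5)*(l + 2)*(l + 4)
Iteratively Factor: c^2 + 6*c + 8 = (c + 4)*(c + 2)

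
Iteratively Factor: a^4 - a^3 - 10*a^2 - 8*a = (a)*(a^3 - a^2 - 10*a - 8) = a*(a - 4)*(a^2 + 3*a + 2) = a*(a - 4)*(a + 2)*(a + 1)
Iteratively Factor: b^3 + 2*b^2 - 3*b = (b + 3)*(b^2 - b) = b*(b + 3)*(b - 1)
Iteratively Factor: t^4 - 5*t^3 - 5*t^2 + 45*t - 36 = (t + 3)*(t^3 - 8*t^2 + 19*t - 12) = (t - 3)*(t + 3)*(t^2 - 5*t + 4) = (t - 4)*(t - 3)*(t + 3)*(t - 1)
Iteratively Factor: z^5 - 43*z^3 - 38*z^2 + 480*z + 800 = (z - 5)*(z^4 + 5*z^3 - 18*z^2 - 128*z - 160) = (z - 5)*(z + 2)*(z^3 + 3*z^2 - 24*z - 80) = (z - 5)*(z + 2)*(z + 4)*(z^2 - z - 20) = (z - 5)*(z + 2)*(z + 4)^2*(z - 5)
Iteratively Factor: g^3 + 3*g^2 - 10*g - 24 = (g + 4)*(g^2 - g - 6) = (g - 3)*(g + 4)*(g + 2)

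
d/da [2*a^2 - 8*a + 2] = 4*a - 8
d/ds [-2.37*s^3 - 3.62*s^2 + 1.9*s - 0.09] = -7.11*s^2 - 7.24*s + 1.9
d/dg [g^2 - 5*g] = 2*g - 5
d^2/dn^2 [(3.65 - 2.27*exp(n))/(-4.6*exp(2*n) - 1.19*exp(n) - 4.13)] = (48.0332*exp(4*n) - 321.36198*exp(3*n) - 318.69306*exp(2*n) + 261.045666*exp(n) + 56.657818)*exp(n)/(97.336*exp(6*n) + 75.5412*exp(5*n) + 281.71458*exp(4*n) + 137.330879*exp(3*n) + 252.930699*exp(2*n) + 60.893133*exp(n) + 70.444997)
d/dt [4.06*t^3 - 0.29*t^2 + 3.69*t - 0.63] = 12.18*t^2 - 0.58*t + 3.69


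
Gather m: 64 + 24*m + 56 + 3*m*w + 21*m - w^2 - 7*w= m*(3*w + 45) - w^2 - 7*w + 120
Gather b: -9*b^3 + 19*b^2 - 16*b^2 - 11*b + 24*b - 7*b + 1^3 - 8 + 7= -9*b^3 + 3*b^2 + 6*b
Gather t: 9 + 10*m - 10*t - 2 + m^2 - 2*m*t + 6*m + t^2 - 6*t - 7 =m^2 + 16*m + t^2 + t*(-2*m - 16)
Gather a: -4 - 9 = -13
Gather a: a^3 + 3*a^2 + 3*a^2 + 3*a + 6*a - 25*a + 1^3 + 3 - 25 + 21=a^3 + 6*a^2 - 16*a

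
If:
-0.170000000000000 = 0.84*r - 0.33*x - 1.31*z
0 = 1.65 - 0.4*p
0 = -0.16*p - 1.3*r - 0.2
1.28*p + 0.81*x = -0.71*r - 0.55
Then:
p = 4.12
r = -0.66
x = -6.62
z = 1.37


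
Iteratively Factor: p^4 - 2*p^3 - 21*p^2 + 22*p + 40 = (p - 2)*(p^3 - 21*p - 20) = (p - 2)*(p + 1)*(p^2 - p - 20) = (p - 5)*(p - 2)*(p + 1)*(p + 4)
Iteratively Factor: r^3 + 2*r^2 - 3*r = (r + 3)*(r^2 - r) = (r - 1)*(r + 3)*(r)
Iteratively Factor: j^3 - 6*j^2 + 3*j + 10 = (j - 5)*(j^2 - j - 2) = (j - 5)*(j + 1)*(j - 2)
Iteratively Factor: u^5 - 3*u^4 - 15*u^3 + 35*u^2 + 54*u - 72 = (u - 3)*(u^4 - 15*u^2 - 10*u + 24) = (u - 4)*(u - 3)*(u^3 + 4*u^2 + u - 6) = (u - 4)*(u - 3)*(u + 2)*(u^2 + 2*u - 3) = (u - 4)*(u - 3)*(u - 1)*(u + 2)*(u + 3)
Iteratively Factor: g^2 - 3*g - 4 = (g - 4)*(g + 1)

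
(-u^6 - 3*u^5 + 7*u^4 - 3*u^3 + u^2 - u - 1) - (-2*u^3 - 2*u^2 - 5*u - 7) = -u^6 - 3*u^5 + 7*u^4 - u^3 + 3*u^2 + 4*u + 6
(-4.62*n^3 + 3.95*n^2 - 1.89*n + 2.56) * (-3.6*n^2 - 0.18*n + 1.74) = 16.632*n^5 - 13.3884*n^4 - 1.9458*n^3 - 2.0028*n^2 - 3.7494*n + 4.4544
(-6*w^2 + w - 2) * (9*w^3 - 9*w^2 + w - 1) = -54*w^5 + 63*w^4 - 33*w^3 + 25*w^2 - 3*w + 2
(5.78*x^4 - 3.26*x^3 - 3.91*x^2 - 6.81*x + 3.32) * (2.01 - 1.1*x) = -6.358*x^5 + 15.2038*x^4 - 2.2516*x^3 - 0.368099999999999*x^2 - 17.3401*x + 6.6732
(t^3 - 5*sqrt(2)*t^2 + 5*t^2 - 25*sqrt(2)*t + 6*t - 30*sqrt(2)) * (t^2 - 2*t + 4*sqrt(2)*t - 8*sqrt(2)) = t^5 - sqrt(2)*t^4 + 3*t^4 - 44*t^3 - 3*sqrt(2)*t^3 - 132*t^2 + 4*sqrt(2)*t^2 + 12*sqrt(2)*t + 160*t + 480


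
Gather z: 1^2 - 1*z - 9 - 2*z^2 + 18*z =-2*z^2 + 17*z - 8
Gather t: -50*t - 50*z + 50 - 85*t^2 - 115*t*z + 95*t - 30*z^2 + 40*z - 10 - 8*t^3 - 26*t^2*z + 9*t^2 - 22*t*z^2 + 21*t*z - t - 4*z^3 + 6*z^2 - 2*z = -8*t^3 + t^2*(-26*z - 76) + t*(-22*z^2 - 94*z + 44) - 4*z^3 - 24*z^2 - 12*z + 40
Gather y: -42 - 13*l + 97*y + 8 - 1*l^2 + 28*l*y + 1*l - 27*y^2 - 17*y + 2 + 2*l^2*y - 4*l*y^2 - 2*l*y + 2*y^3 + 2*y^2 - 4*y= -l^2 - 12*l + 2*y^3 + y^2*(-4*l - 25) + y*(2*l^2 + 26*l + 76) - 32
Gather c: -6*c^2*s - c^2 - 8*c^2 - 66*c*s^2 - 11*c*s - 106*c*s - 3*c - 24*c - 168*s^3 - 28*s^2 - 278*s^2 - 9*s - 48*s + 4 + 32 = c^2*(-6*s - 9) + c*(-66*s^2 - 117*s - 27) - 168*s^3 - 306*s^2 - 57*s + 36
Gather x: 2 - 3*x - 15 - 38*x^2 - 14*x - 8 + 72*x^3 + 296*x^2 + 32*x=72*x^3 + 258*x^2 + 15*x - 21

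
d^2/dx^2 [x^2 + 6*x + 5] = 2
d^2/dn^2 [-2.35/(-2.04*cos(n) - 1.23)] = (9.77976*sin(n)^2 + 5.89662*cos(n) + 9.77976)/(2.04*cos(n) + 1.23)^3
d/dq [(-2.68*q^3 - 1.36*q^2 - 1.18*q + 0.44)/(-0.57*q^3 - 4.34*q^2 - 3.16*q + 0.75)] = (10.856*q^4 + 15.5924*q^3 - 6.1012*q^2 + 1.7792*q + 0.5054)/(0.3249*q^6 + 4.9476*q^5 + 22.438*q^4 + 26.5738*q^3 + 3.4756*q^2 - 4.74*q + 0.5625)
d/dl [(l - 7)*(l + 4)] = 2*l - 3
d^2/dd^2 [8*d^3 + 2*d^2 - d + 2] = 48*d + 4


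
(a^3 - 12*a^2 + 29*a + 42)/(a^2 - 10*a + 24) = (a^2 - 6*a - 7)/(a - 4)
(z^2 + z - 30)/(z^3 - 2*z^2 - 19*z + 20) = (z + 6)/(z^2 + 3*z - 4)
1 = 1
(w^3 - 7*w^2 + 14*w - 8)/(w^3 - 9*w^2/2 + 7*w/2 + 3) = 2*(w^2 - 5*w + 4)/(2*w^2 - 5*w - 3)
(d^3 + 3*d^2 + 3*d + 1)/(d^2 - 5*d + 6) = (d^3 + 3*d^2 + 3*d + 1)/(d^2 - 5*d + 6)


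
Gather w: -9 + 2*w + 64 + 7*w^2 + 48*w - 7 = 7*w^2 + 50*w + 48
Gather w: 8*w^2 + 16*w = 8*w^2 + 16*w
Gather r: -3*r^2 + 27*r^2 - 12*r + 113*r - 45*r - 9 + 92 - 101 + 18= 24*r^2 + 56*r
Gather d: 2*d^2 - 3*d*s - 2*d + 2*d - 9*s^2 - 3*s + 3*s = 2*d^2 - 3*d*s - 9*s^2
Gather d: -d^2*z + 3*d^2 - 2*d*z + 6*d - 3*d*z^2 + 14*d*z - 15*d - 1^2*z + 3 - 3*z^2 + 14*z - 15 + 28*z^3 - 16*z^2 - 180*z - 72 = d^2*(3 - z) + d*(-3*z^2 + 12*z - 9) + 28*z^3 - 19*z^2 - 167*z - 84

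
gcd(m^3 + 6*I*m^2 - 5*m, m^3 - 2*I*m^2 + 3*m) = m^2 + I*m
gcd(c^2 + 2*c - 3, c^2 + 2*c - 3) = c^2 + 2*c - 3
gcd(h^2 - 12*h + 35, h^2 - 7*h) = h - 7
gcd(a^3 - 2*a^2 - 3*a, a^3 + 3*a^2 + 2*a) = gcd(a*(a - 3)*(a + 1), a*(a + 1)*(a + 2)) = a^2 + a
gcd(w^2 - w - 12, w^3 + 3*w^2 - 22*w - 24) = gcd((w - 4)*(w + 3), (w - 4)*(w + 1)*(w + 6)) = w - 4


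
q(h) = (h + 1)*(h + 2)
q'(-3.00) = -3.00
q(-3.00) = 2.00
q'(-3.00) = -3.00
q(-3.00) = 2.00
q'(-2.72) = -2.44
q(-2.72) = 1.24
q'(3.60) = 10.20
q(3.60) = 25.76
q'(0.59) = 4.18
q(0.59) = 4.12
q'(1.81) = 6.62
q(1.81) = 10.71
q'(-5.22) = -7.44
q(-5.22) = 13.59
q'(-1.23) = 0.54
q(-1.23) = -0.18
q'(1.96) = 6.92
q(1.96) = 11.72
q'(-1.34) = 0.32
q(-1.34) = -0.22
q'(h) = 2*h + 3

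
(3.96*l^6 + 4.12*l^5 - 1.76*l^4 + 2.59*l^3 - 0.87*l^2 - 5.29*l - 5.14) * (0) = 0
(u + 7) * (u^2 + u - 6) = u^3 + 8*u^2 + u - 42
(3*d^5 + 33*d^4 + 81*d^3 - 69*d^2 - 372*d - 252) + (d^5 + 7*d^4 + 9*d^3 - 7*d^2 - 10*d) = 4*d^5 + 40*d^4 + 90*d^3 - 76*d^2 - 382*d - 252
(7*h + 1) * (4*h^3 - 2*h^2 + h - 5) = 28*h^4 - 10*h^3 + 5*h^2 - 34*h - 5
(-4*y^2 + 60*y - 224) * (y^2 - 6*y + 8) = -4*y^4 + 84*y^3 - 616*y^2 + 1824*y - 1792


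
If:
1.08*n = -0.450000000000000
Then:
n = -0.42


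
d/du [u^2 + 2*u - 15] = 2*u + 2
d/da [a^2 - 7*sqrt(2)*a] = 2*a - 7*sqrt(2)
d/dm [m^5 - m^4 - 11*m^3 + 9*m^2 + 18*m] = 5*m^4 - 4*m^3 - 33*m^2 + 18*m + 18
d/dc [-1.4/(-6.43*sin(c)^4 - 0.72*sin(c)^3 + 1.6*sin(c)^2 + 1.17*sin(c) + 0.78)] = (-36.008*sin(c)^3 - 3.024*sin(c)^2 + 4.48*sin(c) + 1.638)*cos(c)/(-6.43*sin(c)^4 - 0.72*sin(c)^3 + 1.6*sin(c)^2 + 1.17*sin(c) + 0.78)^2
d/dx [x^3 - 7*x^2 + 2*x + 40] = 3*x^2 - 14*x + 2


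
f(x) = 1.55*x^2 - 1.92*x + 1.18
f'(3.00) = 7.38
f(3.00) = 9.37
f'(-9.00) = -29.82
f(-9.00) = 144.01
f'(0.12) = -1.55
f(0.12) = 0.97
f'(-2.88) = -10.85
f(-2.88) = 19.57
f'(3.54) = 9.05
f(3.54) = 13.81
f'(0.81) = 0.59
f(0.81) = 0.64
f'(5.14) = 14.01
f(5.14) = 32.26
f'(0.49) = -0.40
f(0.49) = 0.61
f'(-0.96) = -4.90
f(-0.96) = 4.45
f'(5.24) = 14.32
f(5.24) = 33.68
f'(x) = 3.1*x - 1.92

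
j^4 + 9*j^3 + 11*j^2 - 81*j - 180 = (j - 3)*(j + 3)*(j + 4)*(j + 5)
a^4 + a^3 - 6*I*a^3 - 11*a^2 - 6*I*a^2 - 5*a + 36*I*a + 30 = (a - 2)*(a + 3)*(a - 5*I)*(a - I)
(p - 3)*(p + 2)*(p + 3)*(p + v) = p^4 + p^3*v + 2*p^3 + 2*p^2*v - 9*p^2 - 9*p*v - 18*p - 18*v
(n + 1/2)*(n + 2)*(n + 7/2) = n^3 + 6*n^2 + 39*n/4 + 7/2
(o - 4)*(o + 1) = o^2 - 3*o - 4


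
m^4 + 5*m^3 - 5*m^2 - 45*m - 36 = (m - 3)*(m + 1)*(m + 3)*(m + 4)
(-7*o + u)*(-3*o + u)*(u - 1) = 21*o^2*u - 21*o^2 - 10*o*u^2 + 10*o*u + u^3 - u^2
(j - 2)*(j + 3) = j^2 + j - 6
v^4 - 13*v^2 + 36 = (v - 3)*(v - 2)*(v + 2)*(v + 3)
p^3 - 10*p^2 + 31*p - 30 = (p - 5)*(p - 3)*(p - 2)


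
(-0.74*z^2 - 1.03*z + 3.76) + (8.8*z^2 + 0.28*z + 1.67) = 8.06*z^2 - 0.75*z + 5.43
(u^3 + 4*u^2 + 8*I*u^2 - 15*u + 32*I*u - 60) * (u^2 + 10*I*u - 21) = u^5 + 4*u^4 + 18*I*u^4 - 116*u^3 + 72*I*u^3 - 464*u^2 - 318*I*u^2 + 315*u - 1272*I*u + 1260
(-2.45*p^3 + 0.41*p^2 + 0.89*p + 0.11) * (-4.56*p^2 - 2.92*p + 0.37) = 11.172*p^5 + 5.2844*p^4 - 6.1621*p^3 - 2.9487*p^2 + 0.0081*p + 0.0407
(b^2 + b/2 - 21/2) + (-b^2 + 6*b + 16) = 13*b/2 + 11/2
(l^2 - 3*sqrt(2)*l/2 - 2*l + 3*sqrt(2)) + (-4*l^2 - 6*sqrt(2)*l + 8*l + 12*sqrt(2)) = -3*l^2 - 15*sqrt(2)*l/2 + 6*l + 15*sqrt(2)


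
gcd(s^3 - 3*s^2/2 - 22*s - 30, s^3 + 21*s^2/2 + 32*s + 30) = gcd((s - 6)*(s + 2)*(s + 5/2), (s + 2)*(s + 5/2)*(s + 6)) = s^2 + 9*s/2 + 5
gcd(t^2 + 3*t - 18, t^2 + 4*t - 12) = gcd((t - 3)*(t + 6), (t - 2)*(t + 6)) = t + 6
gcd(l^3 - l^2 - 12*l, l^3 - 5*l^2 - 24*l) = l^2 + 3*l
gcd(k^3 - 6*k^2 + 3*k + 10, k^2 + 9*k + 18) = 1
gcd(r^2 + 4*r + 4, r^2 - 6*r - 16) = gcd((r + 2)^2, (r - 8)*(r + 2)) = r + 2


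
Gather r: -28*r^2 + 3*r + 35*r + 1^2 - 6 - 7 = -28*r^2 + 38*r - 12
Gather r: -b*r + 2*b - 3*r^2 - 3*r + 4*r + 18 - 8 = 2*b - 3*r^2 + r*(1 - b) + 10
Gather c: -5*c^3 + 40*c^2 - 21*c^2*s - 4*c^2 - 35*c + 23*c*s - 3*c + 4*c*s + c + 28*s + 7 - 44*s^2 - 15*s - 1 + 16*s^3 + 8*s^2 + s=-5*c^3 + c^2*(36 - 21*s) + c*(27*s - 37) + 16*s^3 - 36*s^2 + 14*s + 6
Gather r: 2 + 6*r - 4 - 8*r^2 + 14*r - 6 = -8*r^2 + 20*r - 8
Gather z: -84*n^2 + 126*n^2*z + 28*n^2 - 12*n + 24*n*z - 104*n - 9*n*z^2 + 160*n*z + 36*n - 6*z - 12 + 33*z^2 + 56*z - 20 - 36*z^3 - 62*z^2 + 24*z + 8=-56*n^2 - 80*n - 36*z^3 + z^2*(-9*n - 29) + z*(126*n^2 + 184*n + 74) - 24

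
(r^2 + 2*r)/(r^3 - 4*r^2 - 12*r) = 1/(r - 6)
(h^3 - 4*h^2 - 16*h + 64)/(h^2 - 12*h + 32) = (h^2 - 16)/(h - 8)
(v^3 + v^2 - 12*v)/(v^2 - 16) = v*(v - 3)/(v - 4)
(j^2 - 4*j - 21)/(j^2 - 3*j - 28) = (j + 3)/(j + 4)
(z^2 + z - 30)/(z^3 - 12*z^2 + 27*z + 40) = (z + 6)/(z^2 - 7*z - 8)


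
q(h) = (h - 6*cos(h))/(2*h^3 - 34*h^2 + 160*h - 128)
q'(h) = (h - 6*cos(h))*(-6*h^2 + 68*h - 160)/(2*h^3 - 34*h^2 + 160*h - 128)^2 + (6*sin(h) + 1)/(2*h^3 - 34*h^2 + 160*h - 128) = ((h - 6*cos(h))*(-3*h^2 + 34*h - 80) + (6*sin(h) + 1)*(h^3 - 17*h^2 + 80*h - 64))/(2*(h^3 - 17*h^2 + 80*h - 64)^2)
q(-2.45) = -0.00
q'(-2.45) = 0.00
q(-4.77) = 0.00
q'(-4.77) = -0.00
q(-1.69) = 0.00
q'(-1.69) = 0.01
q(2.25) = 0.07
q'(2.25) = 0.04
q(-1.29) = 0.01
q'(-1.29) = 0.02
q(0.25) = 0.06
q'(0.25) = 0.07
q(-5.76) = 0.00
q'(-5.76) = -0.00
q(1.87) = 0.06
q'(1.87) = 0.06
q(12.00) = 0.02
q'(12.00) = -0.02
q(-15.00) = 0.00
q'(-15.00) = 0.00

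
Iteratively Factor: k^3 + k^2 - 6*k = (k)*(k^2 + k - 6) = k*(k - 2)*(k + 3)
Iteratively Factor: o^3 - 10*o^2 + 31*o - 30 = (o - 3)*(o^2 - 7*o + 10) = (o - 3)*(o - 2)*(o - 5)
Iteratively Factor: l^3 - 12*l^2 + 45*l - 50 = (l - 2)*(l^2 - 10*l + 25) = (l - 5)*(l - 2)*(l - 5)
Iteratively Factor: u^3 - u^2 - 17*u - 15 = (u + 3)*(u^2 - 4*u - 5) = (u + 1)*(u + 3)*(u - 5)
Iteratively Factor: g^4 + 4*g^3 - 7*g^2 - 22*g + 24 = (g + 3)*(g^3 + g^2 - 10*g + 8) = (g - 1)*(g + 3)*(g^2 + 2*g - 8) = (g - 2)*(g - 1)*(g + 3)*(g + 4)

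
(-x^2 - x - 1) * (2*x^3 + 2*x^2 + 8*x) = -2*x^5 - 4*x^4 - 12*x^3 - 10*x^2 - 8*x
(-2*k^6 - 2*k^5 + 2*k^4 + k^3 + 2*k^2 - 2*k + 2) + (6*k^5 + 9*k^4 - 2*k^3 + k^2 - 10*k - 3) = -2*k^6 + 4*k^5 + 11*k^4 - k^3 + 3*k^2 - 12*k - 1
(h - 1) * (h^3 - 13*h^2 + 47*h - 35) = h^4 - 14*h^3 + 60*h^2 - 82*h + 35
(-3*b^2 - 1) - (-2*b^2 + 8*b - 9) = -b^2 - 8*b + 8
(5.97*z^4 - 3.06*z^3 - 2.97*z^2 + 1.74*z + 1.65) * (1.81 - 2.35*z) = -14.0295*z^5 + 17.9967*z^4 + 1.4409*z^3 - 9.4647*z^2 - 0.7281*z + 2.9865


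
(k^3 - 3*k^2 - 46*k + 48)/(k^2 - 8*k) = k + 5 - 6/k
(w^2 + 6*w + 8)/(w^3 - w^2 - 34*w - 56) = 1/(w - 7)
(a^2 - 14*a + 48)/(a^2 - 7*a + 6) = (a - 8)/(a - 1)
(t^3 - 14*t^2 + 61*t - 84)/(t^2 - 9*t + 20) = (t^2 - 10*t + 21)/(t - 5)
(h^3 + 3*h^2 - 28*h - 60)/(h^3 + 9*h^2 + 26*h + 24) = (h^2 + h - 30)/(h^2 + 7*h + 12)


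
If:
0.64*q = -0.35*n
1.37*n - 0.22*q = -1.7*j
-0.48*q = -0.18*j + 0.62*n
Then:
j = 0.00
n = 0.00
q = 0.00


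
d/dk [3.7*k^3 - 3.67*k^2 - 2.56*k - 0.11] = 11.1*k^2 - 7.34*k - 2.56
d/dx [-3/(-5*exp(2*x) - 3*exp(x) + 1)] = (-30*exp(x) - 9)*exp(x)/(5*exp(2*x) + 3*exp(x) - 1)^2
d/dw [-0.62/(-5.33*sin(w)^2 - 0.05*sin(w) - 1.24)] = -(6.6092*sin(w) + 0.031)*cos(w)/(5.33*sin(w)^2 + 0.05*sin(w) + 1.24)^2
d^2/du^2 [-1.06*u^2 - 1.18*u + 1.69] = -2.12000000000000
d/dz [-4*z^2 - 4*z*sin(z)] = -4*z*cos(z) - 8*z - 4*sin(z)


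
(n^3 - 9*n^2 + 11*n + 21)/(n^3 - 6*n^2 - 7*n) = (n - 3)/n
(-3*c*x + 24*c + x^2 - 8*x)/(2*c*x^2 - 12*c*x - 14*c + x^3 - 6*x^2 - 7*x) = (3*c*x - 24*c - x^2 + 8*x)/(-2*c*x^2 + 12*c*x + 14*c - x^3 + 6*x^2 + 7*x)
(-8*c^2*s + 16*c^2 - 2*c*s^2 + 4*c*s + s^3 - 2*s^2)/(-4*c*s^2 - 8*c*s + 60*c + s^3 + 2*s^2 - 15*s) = (2*c*s - 4*c + s^2 - 2*s)/(s^2 + 2*s - 15)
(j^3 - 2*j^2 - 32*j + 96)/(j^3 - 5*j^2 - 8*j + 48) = (j + 6)/(j + 3)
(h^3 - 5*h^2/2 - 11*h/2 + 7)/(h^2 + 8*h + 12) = (2*h^2 - 9*h + 7)/(2*(h + 6))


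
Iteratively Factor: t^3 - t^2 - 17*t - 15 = (t + 1)*(t^2 - 2*t - 15) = (t - 5)*(t + 1)*(t + 3)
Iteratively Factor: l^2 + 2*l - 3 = (l - 1)*(l + 3)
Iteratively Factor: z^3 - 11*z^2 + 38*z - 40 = (z - 4)*(z^2 - 7*z + 10) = (z - 4)*(z - 2)*(z - 5)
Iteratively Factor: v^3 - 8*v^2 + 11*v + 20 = (v - 5)*(v^2 - 3*v - 4) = (v - 5)*(v + 1)*(v - 4)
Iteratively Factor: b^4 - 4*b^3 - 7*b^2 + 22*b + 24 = (b - 3)*(b^3 - b^2 - 10*b - 8) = (b - 4)*(b - 3)*(b^2 + 3*b + 2) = (b - 4)*(b - 3)*(b + 2)*(b + 1)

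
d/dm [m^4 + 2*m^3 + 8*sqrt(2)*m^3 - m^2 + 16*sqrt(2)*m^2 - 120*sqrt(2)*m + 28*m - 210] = 4*m^3 + 6*m^2 + 24*sqrt(2)*m^2 - 2*m + 32*sqrt(2)*m - 120*sqrt(2) + 28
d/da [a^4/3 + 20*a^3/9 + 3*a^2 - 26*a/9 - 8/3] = 4*a^3/3 + 20*a^2/3 + 6*a - 26/9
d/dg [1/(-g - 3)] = (g + 3)^(-2)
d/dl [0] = 0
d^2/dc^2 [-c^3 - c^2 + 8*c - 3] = -6*c - 2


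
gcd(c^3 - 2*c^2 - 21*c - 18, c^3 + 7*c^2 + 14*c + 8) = c + 1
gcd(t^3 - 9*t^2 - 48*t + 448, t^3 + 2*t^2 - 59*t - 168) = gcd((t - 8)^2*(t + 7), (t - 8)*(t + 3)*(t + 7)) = t^2 - t - 56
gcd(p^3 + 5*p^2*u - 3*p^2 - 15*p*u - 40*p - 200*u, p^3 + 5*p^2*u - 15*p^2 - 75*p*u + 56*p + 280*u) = p^2 + 5*p*u - 8*p - 40*u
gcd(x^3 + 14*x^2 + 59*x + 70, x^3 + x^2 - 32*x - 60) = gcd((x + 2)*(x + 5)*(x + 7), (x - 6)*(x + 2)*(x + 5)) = x^2 + 7*x + 10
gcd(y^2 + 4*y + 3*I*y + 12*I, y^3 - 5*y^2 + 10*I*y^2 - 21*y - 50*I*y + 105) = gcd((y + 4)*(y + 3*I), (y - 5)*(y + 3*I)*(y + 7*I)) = y + 3*I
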